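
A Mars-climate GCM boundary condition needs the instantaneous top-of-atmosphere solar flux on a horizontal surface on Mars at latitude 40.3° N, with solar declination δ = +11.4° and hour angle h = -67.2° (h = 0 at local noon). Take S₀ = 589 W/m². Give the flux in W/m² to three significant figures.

246 W/m²

cos θ_z = sin φ sin δ + cos φ cos δ cos h = 0.127843 + 0.289715 = 0.417558.
Flux = S₀ · cos θ_z = 589 × 0.417558 = 245.9 W/m².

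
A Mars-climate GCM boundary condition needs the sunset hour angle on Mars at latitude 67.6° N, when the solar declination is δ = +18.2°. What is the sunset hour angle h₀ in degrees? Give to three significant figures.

h₀ = 143°

cos h₀ = −tan ϕ · tan δ = −tan(+67.6°) × tan(+18.200°) = -0.7977, so h₀ = 2.4942 rad = 142.91°.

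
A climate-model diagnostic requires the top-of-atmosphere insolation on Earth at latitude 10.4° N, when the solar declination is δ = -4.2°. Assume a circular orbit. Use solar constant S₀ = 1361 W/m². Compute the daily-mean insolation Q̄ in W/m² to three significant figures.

cos H₀ = −tan(+10.4°) tan(-4.200°) = 0.0135, H₀ = 1.5573 rad.
Bracket: H₀ sin φ sin δ + cos φ cos δ sin H₀ = 1.5573×0.18052×-0.07324 + 0.98357×0.99731×0.99991 = -0.020590 + 0.980836 = 0.960246.
Q̄ = (S₀/π) × [bracket] = (1361/π) × 0.960246 = 416.0 W/m².

Q̄ ≈ 416 W/m²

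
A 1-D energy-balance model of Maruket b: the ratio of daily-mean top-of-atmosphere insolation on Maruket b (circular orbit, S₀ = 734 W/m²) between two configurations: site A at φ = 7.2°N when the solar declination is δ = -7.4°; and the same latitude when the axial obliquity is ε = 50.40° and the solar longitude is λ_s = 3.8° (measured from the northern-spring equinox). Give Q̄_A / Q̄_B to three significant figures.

— Configuration A (φ=+7.2°):
cos H₀ = −tan(+7.2°) tan(-7.400°) = 0.0164, H₀ = 1.5544 rad.
Bracket: H₀ sin φ sin δ + cos φ cos δ sin H₀ = 1.5544×0.12533×-0.12880 + 0.99211×0.99167×0.99987 = -0.025092 + 0.983718 = 0.958626.
Q̄ = (S₀/π) × [bracket] = (734/π) × 0.958626 = 223.97 W/m².
— Configuration B (φ=+7.2°):
Solar declination: sin δ = sin ε · sin λ_s = sin 50.40° × sin 3.8° = 0.05106, so δ = +2.927°.
cos H₀ = −tan(+7.2°) tan(+2.927°) = -0.0065, H₀ = 1.5773 rad.
Bracket: H₀ sin φ sin δ + cos φ cos δ sin H₀ = 1.5773×0.12533×0.05106 + 0.99211×0.99870×0.99998 = 0.010094 + 0.990800 = 1.000894.
Q̄ = (S₀/π) × [bracket] = (734/π) × 1.000894 = 233.85 W/m².
Ratio Q̄_A / Q̄_B = 223.97 / 233.85 = 0.9578.

Q̄_A / Q̄_B ≈ 0.958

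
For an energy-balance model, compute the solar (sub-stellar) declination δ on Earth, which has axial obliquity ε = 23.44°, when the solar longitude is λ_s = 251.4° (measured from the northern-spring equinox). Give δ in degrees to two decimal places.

sin δ = sin ε · sin λ_s = sin 23.44° × sin 251.4° = -0.377011.
δ = arcsin(-0.377011) = -22.15°.

δ = -22.15°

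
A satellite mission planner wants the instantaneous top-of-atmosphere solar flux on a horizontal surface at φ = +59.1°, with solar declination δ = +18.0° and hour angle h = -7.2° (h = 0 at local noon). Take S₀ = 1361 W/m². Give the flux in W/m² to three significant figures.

1.02e+03 W/m²

cos θ_z = sin φ sin δ + cos φ cos δ cos h = 0.265157 + 0.484556 = 0.749713.
Flux = S₀ · cos θ_z = 1361 × 0.749713 = 1020 W/m².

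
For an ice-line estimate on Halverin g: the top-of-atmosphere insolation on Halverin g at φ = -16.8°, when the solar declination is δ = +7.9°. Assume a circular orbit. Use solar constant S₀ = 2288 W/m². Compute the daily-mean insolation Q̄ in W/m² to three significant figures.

Q̄ ≈ 646 W/m²

cos H₀ = −tan(-16.8°) tan(+7.900°) = 0.0419, H₀ = 1.5289 rad.
Bracket: H₀ sin φ sin δ + cos φ cos δ sin H₀ = 1.5289×-0.28903×0.13744 + 0.95732×0.99051×0.99912 = -0.060734 + 0.947401 = 0.886667.
Q̄ = (S₀/π) × [bracket] = (2288/π) × 0.886667 = 645.8 W/m².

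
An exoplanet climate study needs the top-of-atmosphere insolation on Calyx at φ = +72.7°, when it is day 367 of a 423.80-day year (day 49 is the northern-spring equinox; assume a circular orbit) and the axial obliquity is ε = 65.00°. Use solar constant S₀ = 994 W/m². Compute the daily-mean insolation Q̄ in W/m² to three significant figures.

Q̄ ≈ 0.00 W/m²

Solar longitude: λ_s = 360° × (367 − 49)/423.80 = 270.127°.
sin δ = sin 65.00° × sin 270.127° = -0.90631, so δ = -65.000°.
cos H₀ = −tan(+72.7°) tan(-65.000°) = 6.8851 ≥ 1 ⇒ polar night, H₀ = 0 and Q̄ = 0.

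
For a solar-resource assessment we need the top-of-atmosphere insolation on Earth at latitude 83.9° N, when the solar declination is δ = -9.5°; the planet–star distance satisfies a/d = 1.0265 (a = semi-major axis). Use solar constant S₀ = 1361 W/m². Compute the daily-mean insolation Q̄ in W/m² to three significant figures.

cos H₀ = −tan(+83.9°) tan(-9.500°) = 1.5659 ≥ 1 ⇒ polar night, H₀ = 0 and Q̄ = 0.
Inverse-square distance factor (a/d)² = 1.0265² = 1.053702.

Q̄ ≈ 0.00 W/m²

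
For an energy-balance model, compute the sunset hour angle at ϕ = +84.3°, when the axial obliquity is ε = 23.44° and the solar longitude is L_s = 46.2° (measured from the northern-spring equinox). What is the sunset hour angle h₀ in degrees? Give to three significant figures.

Solar declination: sin δ = sin ε · sin L_s = sin 23.44° × sin 46.2° = 0.28711, so δ = +16.685°.
Sunrise equation: cos h₀ = −tan ϕ · tan δ = -3.0029 ≤ −1, so the Sun never sets (polar day) and h₀ = π.

h₀ = 180°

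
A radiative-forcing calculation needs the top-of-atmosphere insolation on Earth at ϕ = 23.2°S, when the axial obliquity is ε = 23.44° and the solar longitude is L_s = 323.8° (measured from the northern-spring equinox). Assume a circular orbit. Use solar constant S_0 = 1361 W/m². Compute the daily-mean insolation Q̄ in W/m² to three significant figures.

Solar declination: sin δ = sin ε · sin L_s = sin 23.44° × sin 323.8° = -0.23494, so δ = -13.588°.
cos h₀ = −tan(-23.2°) tan(-13.588°) = -0.1036, h₀ = 1.6746 rad.
Bracket: h₀ sin ϕ sin δ + cos ϕ cos δ sin h₀ = 1.6746×-0.39394×-0.23494 + 0.91914×0.97201×0.99462 = 0.154988 + 0.888607 = 1.043595.
Q̄ = (S_0/π) × [bracket] = (1361/π) × 1.043595 = 452.1 W/m².

Q̄ ≈ 452 W/m²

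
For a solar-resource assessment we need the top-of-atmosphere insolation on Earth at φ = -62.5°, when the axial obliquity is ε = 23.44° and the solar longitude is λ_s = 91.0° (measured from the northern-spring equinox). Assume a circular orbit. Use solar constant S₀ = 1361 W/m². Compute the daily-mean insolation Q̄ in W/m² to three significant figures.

Q̄ ≈ 11.9 W/m²

Solar declination: sin δ = sin ε · sin λ_s = sin 23.44° × sin 91.0° = 0.39773, so δ = +23.436°.
cos H₀ = −tan(-62.5°) tan(+23.436°) = 0.8327, H₀ = 0.5868 rad.
Bracket: H₀ sin φ sin δ + cos φ cos δ sin H₀ = 0.5868×-0.88701×0.39773 + 0.46175×0.91750×0.55369 = -0.207017 + 0.234574 = 0.027557.
Q̄ = (S₀/π) × [bracket] = (1361/π) × 0.027557 = 11.94 W/m².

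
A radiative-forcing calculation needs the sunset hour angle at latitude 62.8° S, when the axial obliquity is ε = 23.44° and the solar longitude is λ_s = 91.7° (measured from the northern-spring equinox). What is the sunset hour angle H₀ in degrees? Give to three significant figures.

Solar declination: sin δ = sin ε · sin λ_s = sin 23.44° × sin 91.7° = 0.39761, so δ = +23.429°.
cos H₀ = −tan φ · tan δ = −tan(-62.8°) × tan(+23.429°) = 0.8432, so H₀ = 0.5676 rad = 32.52°.

H₀ = 32.5°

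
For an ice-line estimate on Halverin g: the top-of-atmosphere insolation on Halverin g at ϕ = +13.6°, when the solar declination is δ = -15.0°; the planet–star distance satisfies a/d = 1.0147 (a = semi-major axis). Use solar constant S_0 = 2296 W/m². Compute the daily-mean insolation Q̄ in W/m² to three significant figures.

Q̄ ≈ 636 W/m²

cos h₀ = −tan(+13.6°) tan(-15.000°) = 0.0648, h₀ = 1.5059 rad.
Bracket: h₀ sin ϕ sin δ + cos ϕ cos δ sin h₀ = 1.5059×0.23514×-0.25882 + 0.97196×0.96593×0.99790 = -0.091647 + 0.936874 = 0.845227.
Inverse-square distance factor (a/d)² = 1.0147² = 1.029616.
Q̄ = (S_0/π) × 1.029616 × [bracket] = (2296/π) × 1.029616 × 0.845227 = 636.0 W/m².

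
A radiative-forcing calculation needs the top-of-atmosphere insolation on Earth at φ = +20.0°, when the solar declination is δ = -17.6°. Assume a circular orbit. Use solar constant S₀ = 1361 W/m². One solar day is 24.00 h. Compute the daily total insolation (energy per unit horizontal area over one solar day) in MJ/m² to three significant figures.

27.7 MJ/m²

cos H₀ = −tan(+20.0°) tan(-17.600°) = 0.1155, H₀ = 1.4551 rad.
Bracket: H₀ sin φ sin δ + cos φ cos δ sin H₀ = 1.4551×0.34202×-0.30237 + 0.93969×0.95319×0.99331 = -0.150481 + 0.889711 = 0.739230.
Q̄ = (S₀/π) × [bracket] = (1361/π) × 0.739230 = 320.25 W/m².
Daily total = Q̄ × 24.00 h × 3600 s/h = 320.25 × 24.00 × 3600 / 10⁶ = 27.67 MJ/m².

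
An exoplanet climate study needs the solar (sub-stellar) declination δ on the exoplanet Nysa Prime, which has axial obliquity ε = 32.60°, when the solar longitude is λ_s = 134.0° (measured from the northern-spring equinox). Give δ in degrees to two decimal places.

δ = +22.80°

sin δ = sin ε · sin λ_s = sin 32.60° × sin 134.0° = 0.387559.
δ = arcsin(0.387559) = +22.80°.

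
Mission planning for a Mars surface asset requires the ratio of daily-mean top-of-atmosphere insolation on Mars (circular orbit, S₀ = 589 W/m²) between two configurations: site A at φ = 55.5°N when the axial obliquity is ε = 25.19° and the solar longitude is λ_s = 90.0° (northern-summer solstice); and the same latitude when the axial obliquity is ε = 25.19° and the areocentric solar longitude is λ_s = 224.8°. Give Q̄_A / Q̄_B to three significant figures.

— Configuration A (φ=+55.5°):
Solar declination: sin δ = sin ε · sin λ_s = sin 25.19° × sin 90.0° = 0.42562, so δ = +25.190°.
cos H₀ = −tan(+55.5°) tan(+25.190°) = -0.6844, H₀ = 2.3245 rad.
Bracket: H₀ sin φ sin δ + cos φ cos δ sin H₀ = 2.3245×0.82413×0.42562 + 0.56641×0.90490×0.72914 = 0.815356 + 0.373717 = 1.189073.
Q̄ = (S₀/π) × [bracket] = (589/π) × 1.189073 = 222.93 W/m².
— Configuration B (φ=+55.5°):
sin δ = sin 25.19° × sin 224.8° = -0.29991, so δ = -17.452°.
cos H₀ = −tan(+55.5°) tan(-17.452°) = 0.4574, H₀ = 1.0957 rad.
Bracket: H₀ sin φ sin δ + cos φ cos δ sin H₀ = 1.0957×0.82413×-0.29991 + 0.56641×0.95397×0.88925 = -0.270819 + 0.480496 = 0.209677.
Q̄ = (S₀/π) × [bracket] = (589/π) × 0.209677 = 39.311 W/m².
Ratio Q̄_A / Q̄_B = 222.93 / 39.311 = 5.671.

Q̄_A / Q̄_B ≈ 5.67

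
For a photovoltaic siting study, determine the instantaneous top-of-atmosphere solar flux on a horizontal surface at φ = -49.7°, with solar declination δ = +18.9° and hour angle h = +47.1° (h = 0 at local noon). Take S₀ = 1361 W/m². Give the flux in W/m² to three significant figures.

cos θ_z = sin φ sin δ + cos φ cos δ cos h = -0.247042 + 0.416546 = 0.169504.
Flux = S₀ · cos θ_z = 1361 × 0.169504 = 230.7 W/m².

231 W/m²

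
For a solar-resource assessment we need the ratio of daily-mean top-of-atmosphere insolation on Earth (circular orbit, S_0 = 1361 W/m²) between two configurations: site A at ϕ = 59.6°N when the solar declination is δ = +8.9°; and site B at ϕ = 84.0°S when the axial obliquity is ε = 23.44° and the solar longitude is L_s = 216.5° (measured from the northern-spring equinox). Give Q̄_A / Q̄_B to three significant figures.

— Configuration A (ϕ=+59.6°):
cos h₀ = −tan(+59.6°) tan(+8.900°) = -0.2669, h₀ = 1.8410 rad.
Bracket: h₀ sin ϕ sin δ + cos ϕ cos δ sin h₀ = 1.8410×0.86251×0.15471 + 0.50603×0.98796×0.96372 = 0.245661 + 0.481800 = 0.727461.
Q̄ = (S_0/π) × [bracket] = (1361/π) × 0.727461 = 315.15 W/m².
— Configuration B (ϕ=-84.0°):
Solar declination: sin δ = sin ε · sin L_s = sin 23.44° × sin 216.5° = -0.23661, so δ = -13.687°.
cos h₀ = −tan(-84.0°) tan(-13.687°) = -2.3170 ≤ −1 ⇒ polar day, h₀ = π.
Bracket: h₀ sin ϕ sin δ + cos ϕ cos δ sin h₀ = 3.1416×-0.99452×-0.23661 + 0.10453×0.97160×0.00000 = 0.739261 + 0.000000 = 0.739261.
Q̄ = (S_0/π) × [bracket] = (1361/π) × 0.739261 = 320.26 W/m².
Ratio Q̄_A / Q̄_B = 315.15 / 320.26 = 0.9840.

Q̄_A / Q̄_B ≈ 0.984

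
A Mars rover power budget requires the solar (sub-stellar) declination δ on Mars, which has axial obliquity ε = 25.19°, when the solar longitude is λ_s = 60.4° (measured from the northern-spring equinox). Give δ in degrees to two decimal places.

sin δ = sin ε · sin λ_s = sin 25.19° × sin 60.4° = 0.370076.
δ = arcsin(0.370076) = +21.72°.

δ = +21.72°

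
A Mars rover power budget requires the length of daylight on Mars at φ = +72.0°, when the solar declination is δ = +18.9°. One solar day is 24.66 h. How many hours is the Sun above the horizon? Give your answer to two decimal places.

Sunrise equation: cos H₀ = −tan φ · tan δ = -1.0537 ≤ −1, so the Sun never sets (polar day) and H₀ = π.
Daylight = 2H₀/(2π) × 24.66 h = (3.1416/π) × 24.66 = 24.66 h.

24.66 h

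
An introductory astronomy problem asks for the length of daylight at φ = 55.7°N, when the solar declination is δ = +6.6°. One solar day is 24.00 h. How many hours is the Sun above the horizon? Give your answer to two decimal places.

cos H₀ = −tan φ · tan δ = −tan(+55.7°) × tan(+6.600°) = -0.1696, so H₀ = 1.7412 rad = 99.77°.
Daylight = 2H₀/(2π) × 24.00 h = (1.7412/π) × 24.00 = 13.30 h.

13.30 h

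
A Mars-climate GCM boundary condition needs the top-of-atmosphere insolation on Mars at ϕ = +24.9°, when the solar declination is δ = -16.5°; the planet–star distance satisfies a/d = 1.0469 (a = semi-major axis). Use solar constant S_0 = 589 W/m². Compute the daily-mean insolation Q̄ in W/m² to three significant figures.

Q̄ ≈ 142 W/m²

cos h₀ = −tan(+24.9°) tan(-16.500°) = 0.1375, h₀ = 1.4329 rad.
Bracket: h₀ sin ϕ sin δ + cos ϕ cos δ sin h₀ = 1.4329×0.42104×-0.28402 + 0.90704×0.95882×0.99050 = -0.171352 + 0.861426 = 0.690074.
Inverse-square distance factor (a/d)² = 1.0469² = 1.096000.
Q̄ = (S_0/π) × 1.096000 × [bracket] = (589/π) × 1.096000 × 0.690074 = 141.8 W/m².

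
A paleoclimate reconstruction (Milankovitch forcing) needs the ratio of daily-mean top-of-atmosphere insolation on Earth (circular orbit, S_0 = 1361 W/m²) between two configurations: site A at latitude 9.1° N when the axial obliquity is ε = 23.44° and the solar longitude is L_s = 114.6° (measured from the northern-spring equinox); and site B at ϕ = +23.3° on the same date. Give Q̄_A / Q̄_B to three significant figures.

— Configuration A (ϕ=+9.1°):
Solar declination: sin δ = sin ε · sin L_s = sin 23.44° × sin 114.6° = 0.36168, so δ = +21.204°.
cos h₀ = −tan(+9.1°) tan(+21.204°) = -0.0621, h₀ = 1.6330 rad.
Bracket: h₀ sin ϕ sin δ + cos ϕ cos δ sin h₀ = 1.6330×0.15816×0.36168 + 0.98741×0.93230×0.99807 = 0.093413 + 0.918786 = 1.012199.
Q̄ = (S_0/π) × [bracket] = (1361/π) × 1.012199 = 438.50 W/m².
— Configuration B (ϕ=+23.3°):
cos h₀ = −tan(+23.3°) tan(+21.204°) = -0.1671, h₀ = 1.7387 rad.
Bracket: h₀ sin ϕ sin δ + cos ϕ cos δ sin h₀ = 1.7387×0.39555×0.36168 + 0.91845×0.93230×0.98594 = 0.248743 + 0.844232 = 1.092975.
Q̄ = (S_0/π) × [bracket] = (1361/π) × 1.092975 = 473.50 W/m².
Ratio Q̄_A / Q̄_B = 438.50 / 473.50 = 0.9261.

Q̄_A / Q̄_B ≈ 0.926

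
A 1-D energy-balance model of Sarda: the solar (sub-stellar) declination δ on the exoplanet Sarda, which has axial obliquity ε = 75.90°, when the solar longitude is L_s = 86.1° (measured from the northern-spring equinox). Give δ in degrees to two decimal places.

δ = +75.38°

sin δ = sin ε · sin L_s = sin 75.90° × sin 86.1° = 0.967626.
δ = arcsin(0.967626) = +75.38°.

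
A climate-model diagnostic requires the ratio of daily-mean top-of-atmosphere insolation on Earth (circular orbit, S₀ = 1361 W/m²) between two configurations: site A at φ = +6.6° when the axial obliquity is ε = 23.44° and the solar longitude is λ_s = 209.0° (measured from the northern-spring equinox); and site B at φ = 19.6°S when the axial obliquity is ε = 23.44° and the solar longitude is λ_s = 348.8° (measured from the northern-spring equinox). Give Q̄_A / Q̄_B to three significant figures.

— Configuration A (φ=+6.6°):
Solar declination: sin δ = sin ε · sin λ_s = sin 23.44° × sin 209.0° = -0.19285, so δ = -11.119°.
cos H₀ = −tan(+6.6°) tan(-11.119°) = 0.0227, H₀ = 1.5481 rad.
Bracket: H₀ sin φ sin δ + cos φ cos δ sin H₀ = 1.5481×0.11494×-0.19285 + 0.99337×0.98123×0.99974 = -0.034315 + 0.974471 = 0.940156.
Q̄ = (S₀/π) × [bracket] = (1361/π) × 0.940156 = 407.29 W/m².
— Configuration B (φ=-19.6°):
Solar declination: sin δ = sin ε · sin λ_s = sin 23.44° × sin 348.8° = -0.07726, so δ = -4.431°.
cos H₀ = −tan(-19.6°) tan(-4.431°) = -0.0276, H₀ = 1.5984 rad.
Bracket: H₀ sin φ sin δ + cos φ cos δ sin H₀ = 1.5984×-0.33545×-0.07726 + 0.94206×0.99701×0.99962 = 0.041426 + 0.938886 = 0.980312.
Q̄ = (S₀/π) × [bracket] = (1361/π) × 0.980312 = 424.69 W/m².
Ratio Q̄_A / Q̄_B = 407.29 / 424.69 = 0.9590.

Q̄_A / Q̄_B ≈ 0.959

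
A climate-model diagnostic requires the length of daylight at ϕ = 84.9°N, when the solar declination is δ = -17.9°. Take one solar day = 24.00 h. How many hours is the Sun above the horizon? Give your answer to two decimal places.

0.00 h

cos h₀ = −tan ϕ · tan δ = 3.6190 ≥ 1, so the Sun never rises (polar night) and h₀ = 0.
Daylight = 2h₀/(2π) × 24.00 h = (0.0000/π) × 24.00 = 0.00 h.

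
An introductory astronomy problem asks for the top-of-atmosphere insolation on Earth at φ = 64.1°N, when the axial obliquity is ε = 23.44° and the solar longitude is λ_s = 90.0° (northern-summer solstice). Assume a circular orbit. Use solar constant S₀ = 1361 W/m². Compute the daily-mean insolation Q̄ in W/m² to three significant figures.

Solar declination: sin δ = sin ε · sin λ_s = sin 23.44° × sin 90.0° = 0.39779, so δ = +23.440°.
cos H₀ = −tan(+64.1°) tan(+23.440°) = -0.8929, H₀ = 2.6745 rad.
Bracket: H₀ sin φ sin δ + cos φ cos δ sin H₀ = 2.6745×0.89956×0.39779 + 0.43680×0.91748×0.45026 = 0.957032 + 0.180444 = 1.137476.
Q̄ = (S₀/π) × [bracket] = (1361/π) × 1.137476 = 492.8 W/m².

Q̄ ≈ 493 W/m²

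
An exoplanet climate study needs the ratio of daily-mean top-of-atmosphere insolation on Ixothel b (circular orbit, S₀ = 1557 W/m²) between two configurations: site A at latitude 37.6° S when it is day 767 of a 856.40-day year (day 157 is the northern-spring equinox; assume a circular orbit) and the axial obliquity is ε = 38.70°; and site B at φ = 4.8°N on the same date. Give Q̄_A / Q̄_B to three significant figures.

— Configuration A (φ=-37.6°):
Solar longitude: λ_s = 360° × (767 − 157)/856.40 = 256.422°.
sin δ = sin 38.70° × sin 256.422° = -0.60777, so δ = -37.428°.
cos H₀ = −tan(-37.6°) tan(-37.428°) = -0.5894, H₀ = 2.2011 rad.
Bracket: H₀ sin φ sin δ + cos φ cos δ sin H₀ = 2.2011×-0.61015×-0.60777 + 0.79229×0.79411×0.80785 = 0.816236 + 0.508271 = 1.324507.
Q̄ = (S₀/π) × [bracket] = (1557/π) × 1.324507 = 656.44 W/m².
— Configuration B (φ=+4.8°):
cos H₀ = −tan(+4.8°) tan(-37.428°) = 0.0643, H₀ = 1.5065 rad.
Bracket: H₀ sin φ sin δ + cos φ cos δ sin H₀ = 1.5065×0.08368×-0.60777 + 0.99649×0.79411×0.99793 = -0.076618 + 0.789685 = 0.713067.
Q̄ = (S₀/π) × [bracket] = (1557/π) × 0.713067 = 353.40 W/m².
Ratio Q̄_A / Q̄_B = 656.44 / 353.40 = 1.857.

Q̄_A / Q̄_B ≈ 1.86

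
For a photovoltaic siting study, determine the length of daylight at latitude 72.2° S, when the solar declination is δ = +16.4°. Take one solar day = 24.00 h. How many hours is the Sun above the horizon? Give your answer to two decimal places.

3.14 h

cos H₀ = −tan φ · tan δ = −tan(-72.2°) × tan(+16.400°) = 0.9167, so H₀ = 0.4111 rad = 23.55°.
Daylight = 2H₀/(2π) × 24.00 h = (0.4111/π) × 24.00 = 3.14 h.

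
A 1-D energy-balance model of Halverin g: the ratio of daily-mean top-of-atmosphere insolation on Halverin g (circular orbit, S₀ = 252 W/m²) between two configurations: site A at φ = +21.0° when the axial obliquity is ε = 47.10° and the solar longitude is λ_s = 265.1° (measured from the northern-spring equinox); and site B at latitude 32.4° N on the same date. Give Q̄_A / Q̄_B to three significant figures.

Q̄_A / Q̄_B ≈ 2.78

— Configuration A (φ=+21.0°):
Solar declination: sin δ = sin ε · sin λ_s = sin 47.10° × sin 265.1° = -0.72987, so δ = -46.875°.
cos H₀ = −tan(+21.0°) tan(-46.875°) = 0.4098, H₀ = 1.1485 rad.
Bracket: H₀ sin φ sin δ + cos φ cos δ sin H₀ = 1.1485×0.35837×-0.72987 + 0.93358×0.68359×0.91215 = -0.300406 + 0.582121 = 0.281715.
Q̄ = (S₀/π) × [bracket] = (252/π) × 0.281715 = 22.598 W/m².
— Configuration B (φ=+32.4°):
cos H₀ = −tan(+32.4°) tan(-46.875°) = 0.6776, H₀ = 0.8263 rad.
Bracket: H₀ sin φ sin δ + cos φ cos δ sin H₀ = 0.8263×0.53583×-0.72987 + 0.84433×0.68359×0.73545 = -0.323155 + 0.424484 = 0.101329.
Q̄ = (S₀/π) × [bracket] = (252/π) × 0.101329 = 8.1280 W/m².
Ratio Q̄_A / Q̄_B = 22.598 / 8.1280 = 2.780.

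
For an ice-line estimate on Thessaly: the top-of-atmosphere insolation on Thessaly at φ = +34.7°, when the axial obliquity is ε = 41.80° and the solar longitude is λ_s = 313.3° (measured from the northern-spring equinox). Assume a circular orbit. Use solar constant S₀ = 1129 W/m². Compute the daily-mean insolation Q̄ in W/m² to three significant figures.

Solar declination: sin δ = sin ε · sin λ_s = sin 41.80° × sin 313.3° = -0.48508, so δ = -29.018°.
cos H₀ = −tan(+34.7°) tan(-29.018°) = 0.3841, H₀ = 1.1766 rad.
Bracket: H₀ sin φ sin δ + cos φ cos δ sin H₀ = 1.1766×0.56928×-0.48508 + 0.82214×0.87447×0.92329 = -0.324914 + 0.663787 = 0.338873.
Q̄ = (S₀/π) × [bracket] = (1129/π) × 0.338873 = 121.8 W/m².

Q̄ ≈ 122 W/m²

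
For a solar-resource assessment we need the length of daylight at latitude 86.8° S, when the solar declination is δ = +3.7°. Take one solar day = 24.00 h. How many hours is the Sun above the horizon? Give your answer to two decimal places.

0.00 h

cos h₀ = −tan ϕ · tan δ = 1.1567 ≥ 1, so the Sun never rises (polar night) and h₀ = 0.
Daylight = 2h₀/(2π) × 24.00 h = (0.0000/π) × 24.00 = 0.00 h.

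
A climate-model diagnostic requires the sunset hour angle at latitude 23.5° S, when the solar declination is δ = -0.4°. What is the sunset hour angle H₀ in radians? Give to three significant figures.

cos H₀ = −tan φ · tan δ = −tan(-23.5°) × tan(-0.400°) = -0.0030, so H₀ = 1.5738 rad = 90.17°.

H₀ = 1.57 rad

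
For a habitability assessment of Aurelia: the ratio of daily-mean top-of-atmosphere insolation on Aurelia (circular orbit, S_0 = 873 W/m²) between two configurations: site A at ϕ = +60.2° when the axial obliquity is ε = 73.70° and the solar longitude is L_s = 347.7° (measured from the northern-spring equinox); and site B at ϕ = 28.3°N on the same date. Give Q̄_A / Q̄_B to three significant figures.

— Configuration A (ϕ=+60.2°):
Solar declination: sin δ = sin ε · sin L_s = sin 73.70° × sin 347.7° = -0.20447, so δ = -11.798°.
cos h₀ = −tan(+60.2°) tan(-11.798°) = 0.3647, h₀ = 1.1975 rad.
Bracket: h₀ sin ϕ sin δ + cos ϕ cos δ sin h₀ = 1.1975×0.86777×-0.20447 + 0.49697×0.97887×0.93111 = -0.212476 + 0.452956 = 0.240480.
Q̄ = (S_0/π) × [bracket] = (873/π) × 0.240480 = 66.826 W/m².
— Configuration B (ϕ=+28.3°):
cos h₀ = −tan(+28.3°) tan(-11.798°) = 0.1125, h₀ = 1.4581 rad.
Bracket: h₀ sin ϕ sin δ + cos ϕ cos δ sin h₀ = 1.4581×0.47409×-0.20447 + 0.88048×0.97887×0.99366 = -0.141344 + 0.856411 = 0.715067.
Q̄ = (S_0/π) × [bracket] = (873/π) × 0.715067 = 198.71 W/m².
Ratio Q̄_A / Q̄_B = 66.826 / 198.71 = 0.3363.

Q̄_A / Q̄_B ≈ 0.336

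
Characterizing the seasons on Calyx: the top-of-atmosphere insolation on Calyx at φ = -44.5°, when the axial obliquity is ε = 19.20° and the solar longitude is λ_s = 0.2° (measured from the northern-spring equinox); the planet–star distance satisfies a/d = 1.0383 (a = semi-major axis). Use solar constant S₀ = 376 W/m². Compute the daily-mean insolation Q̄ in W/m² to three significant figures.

Solar declination: sin δ = sin ε · sin λ_s = sin 19.20° × sin 0.2° = 0.00115, so δ = +0.066°.
cos H₀ = −tan(-44.5°) tan(+0.066°) = 0.0011, H₀ = 1.5697 rad.
Bracket: H₀ sin φ sin δ + cos φ cos δ sin H₀ = 1.5697×-0.70091×0.00115 + 0.71325×1.00000×1.00000 = -0.001265 + 0.713250 = 0.711985.
Inverse-square distance factor (a/d)² = 1.0383² = 1.078067.
Q̄ = (S₀/π) × 1.078067 × [bracket] = (376/π) × 1.078067 × 0.711985 = 91.87 W/m².

Q̄ ≈ 91.9 W/m²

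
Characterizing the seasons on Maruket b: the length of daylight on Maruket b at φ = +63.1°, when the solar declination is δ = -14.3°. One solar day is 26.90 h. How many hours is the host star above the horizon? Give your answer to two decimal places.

8.94 h

cos H₀ = −tan φ · tan δ = −tan(+63.1°) × tan(-14.300°) = 0.5024, so H₀ = 1.0444 rad = 59.84°.
Daylight = 2H₀/(2π) × 26.90 h = (1.0444/π) × 26.90 = 8.94 h.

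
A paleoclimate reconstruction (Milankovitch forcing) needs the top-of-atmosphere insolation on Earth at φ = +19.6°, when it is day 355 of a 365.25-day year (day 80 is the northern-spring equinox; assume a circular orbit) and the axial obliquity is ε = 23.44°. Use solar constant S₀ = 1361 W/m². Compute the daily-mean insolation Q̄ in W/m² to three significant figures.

Q̄ ≈ 288 W/m²

Solar longitude: λ_s = 360° × (355 − 80)/365.25 = 271.047°.
sin δ = sin 23.44° × sin 271.047° = -0.39772, so δ = -23.436°.
cos H₀ = −tan(+19.6°) tan(-23.436°) = 0.1544, H₀ = 1.4158 rad.
Bracket: H₀ sin φ sin δ + cos φ cos δ sin H₀ = 1.4158×0.33545×-0.39772 + 0.94206×0.91751×0.98802 = -0.188889 + 0.853995 = 0.665106.
Q̄ = (S₀/π) × [bracket] = (1361/π) × 0.665106 = 288.1 W/m².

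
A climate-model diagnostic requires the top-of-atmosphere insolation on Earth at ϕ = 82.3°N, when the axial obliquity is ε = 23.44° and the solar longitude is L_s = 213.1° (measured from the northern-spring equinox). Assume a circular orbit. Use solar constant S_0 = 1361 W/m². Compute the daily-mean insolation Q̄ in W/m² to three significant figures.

Q̄ ≈ 0.00 W/m²

Solar declination: sin δ = sin ε · sin L_s = sin 23.44° × sin 213.1° = -0.21723, so δ = -12.547°.
cos h₀ = −tan(+82.3°) tan(-12.547°) = 1.6460 ≥ 1 ⇒ polar night, h₀ = 0 and Q̄ = 0.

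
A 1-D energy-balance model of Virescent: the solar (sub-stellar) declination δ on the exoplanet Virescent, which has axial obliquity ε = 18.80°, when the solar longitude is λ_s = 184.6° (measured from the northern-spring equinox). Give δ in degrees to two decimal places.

δ = -1.48°

sin δ = sin ε · sin λ_s = sin 18.80° × sin 184.6° = -0.025845.
δ = arcsin(-0.025845) = -1.48°.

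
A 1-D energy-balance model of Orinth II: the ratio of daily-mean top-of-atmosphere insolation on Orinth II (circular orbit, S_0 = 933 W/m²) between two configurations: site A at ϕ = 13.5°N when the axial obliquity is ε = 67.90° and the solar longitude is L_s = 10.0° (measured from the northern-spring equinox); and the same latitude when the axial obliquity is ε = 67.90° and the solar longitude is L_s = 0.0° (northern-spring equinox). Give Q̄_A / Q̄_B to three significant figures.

— Configuration A (ϕ=+13.5°):
Solar declination: sin δ = sin ε · sin L_s = sin 67.90° × sin 10.0° = 0.16089, so δ = +9.259°.
cos h₀ = −tan(+13.5°) tan(+9.259°) = -0.0391, h₀ = 1.6099 rad.
Bracket: h₀ sin ϕ sin δ + cos ϕ cos δ sin h₀ = 1.6099×0.23345×0.16089 + 0.97237×0.98697×0.99923 = 0.060467 + 0.958961 = 1.019428.
Q̄ = (S_0/π) × [bracket] = (933/π) × 1.019428 = 302.75 W/m².
— Configuration B (ϕ=+13.5°):
Solar declination: sin δ = sin ε · sin L_s = sin 67.90° × sin 0.0° = 0.00000, so δ = +0.000°.
cos h₀ = −tan(+13.5°) tan(+0.000°) = -0.0000, h₀ = 1.5708 rad.
Bracket: h₀ sin ϕ sin δ + cos ϕ cos δ sin h₀ = 1.5708×0.23345×0.00000 + 0.97237×1.00000×1.00000 = 0.000000 + 0.972370 = 0.972370.
Q̄ = (S_0/π) × [bracket] = (933/π) × 0.972370 = 288.78 W/m².
Ratio Q̄_A / Q̄_B = 302.75 / 288.78 = 1.048.

Q̄_A / Q̄_B ≈ 1.05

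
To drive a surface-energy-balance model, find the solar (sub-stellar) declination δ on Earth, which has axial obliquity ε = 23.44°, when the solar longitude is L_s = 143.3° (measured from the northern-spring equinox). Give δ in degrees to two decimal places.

δ = +13.75°

sin δ = sin ε · sin L_s = sin 23.44° × sin 143.3° = 0.237728.
δ = arcsin(0.237728) = +13.75°.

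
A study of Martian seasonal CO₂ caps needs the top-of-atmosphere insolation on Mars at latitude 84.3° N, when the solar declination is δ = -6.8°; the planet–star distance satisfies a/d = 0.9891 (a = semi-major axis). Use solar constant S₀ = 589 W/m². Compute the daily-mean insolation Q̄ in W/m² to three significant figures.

cos H₀ = −tan(+84.3°) tan(-6.800°) = 1.1947 ≥ 1 ⇒ polar night, H₀ = 0 and Q̄ = 0.
Inverse-square distance factor (a/d)² = 0.9891² = 0.978319.

Q̄ ≈ 0.00 W/m²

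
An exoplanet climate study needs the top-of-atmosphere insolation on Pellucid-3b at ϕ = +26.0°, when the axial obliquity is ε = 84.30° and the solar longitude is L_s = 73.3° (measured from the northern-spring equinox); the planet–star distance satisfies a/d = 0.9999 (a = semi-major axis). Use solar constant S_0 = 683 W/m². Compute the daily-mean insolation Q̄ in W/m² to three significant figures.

Q̄ ≈ 285 W/m²

Solar declination: sin δ = sin ε · sin L_s = sin 84.30° × sin 73.3° = 0.95309, so δ = +72.380°.
cos h₀ = −tan(+26.0°) tan(+72.380°) = -1.5357 ≤ −1 ⇒ polar day, h₀ = π.
Bracket: h₀ sin ϕ sin δ + cos ϕ cos δ sin h₀ = 3.1416×0.43837×0.95309 + 0.89879×0.30270×0.00000 = 1.312580 + 0.000000 = 1.312580.
Inverse-square distance factor (a/d)² = 0.9999² = 0.999800.
Q̄ = (S_0/π) × 0.999800 × [bracket] = (683/π) × 0.999800 × 1.312580 = 285.3 W/m².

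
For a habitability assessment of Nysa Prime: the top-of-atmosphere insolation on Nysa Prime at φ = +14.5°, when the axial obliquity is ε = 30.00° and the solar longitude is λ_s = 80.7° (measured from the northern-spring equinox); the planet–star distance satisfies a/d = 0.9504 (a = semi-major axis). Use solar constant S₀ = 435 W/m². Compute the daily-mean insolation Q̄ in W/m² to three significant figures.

Q̄ ≈ 131 W/m²

Solar declination: sin δ = sin ε · sin λ_s = sin 30.00° × sin 80.7° = 0.49343, so δ = +29.566°.
cos H₀ = −tan(+14.5°) tan(+29.566°) = -0.1467, H₀ = 1.7180 rad.
Bracket: H₀ sin φ sin δ + cos φ cos δ sin H₀ = 1.7180×0.25038×0.49343 + 0.96815×0.86979×0.98918 = 0.212250 + 0.832976 = 1.045226.
Inverse-square distance factor (a/d)² = 0.9504² = 0.903260.
Q̄ = (S₀/π) × 0.903260 × [bracket] = (435/π) × 0.903260 × 1.045226 = 130.7 W/m².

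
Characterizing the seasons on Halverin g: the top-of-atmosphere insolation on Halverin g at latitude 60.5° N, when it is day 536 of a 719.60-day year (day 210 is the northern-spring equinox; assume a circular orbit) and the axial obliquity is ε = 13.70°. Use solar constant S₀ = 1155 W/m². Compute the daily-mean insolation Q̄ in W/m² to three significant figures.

Solar longitude: λ_s = 360° × (536 − 210)/719.60 = 163.091°.
sin δ = sin 13.70° × sin 163.091° = 0.06889, so δ = +3.950°.
cos H₀ = −tan(+60.5°) tan(+3.950°) = -0.1220, H₀ = 1.6931 rad.
Bracket: H₀ sin φ sin δ + cos φ cos δ sin H₀ = 1.6931×0.87036×0.06889 + 0.49242×0.99762×0.99252 = 0.101517 + 0.487574 = 0.589091.
Q̄ = (S₀/π) × [bracket] = (1155/π) × 0.589091 = 216.6 W/m².

Q̄ ≈ 217 W/m²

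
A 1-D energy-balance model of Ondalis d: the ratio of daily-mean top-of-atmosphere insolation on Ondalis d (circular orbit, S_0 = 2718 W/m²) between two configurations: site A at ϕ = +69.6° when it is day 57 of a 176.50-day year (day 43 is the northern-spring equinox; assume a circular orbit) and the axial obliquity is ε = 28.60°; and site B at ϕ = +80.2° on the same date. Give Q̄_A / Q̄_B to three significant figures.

Q̄_A / Q̄_B ≈ 1.05

— Configuration A (ϕ=+69.6°):
Solar longitude: L_s = 360° × (57 − 43)/176.50 = 28.555°.
sin δ = sin 28.60° × sin 28.555° = 0.22882, so δ = +13.227°.
cos h₀ = −tan(+69.6°) tan(+13.227°) = -0.6320, h₀ = 2.2550 rad.
Bracket: h₀ sin ϕ sin δ + cos ϕ cos δ sin h₀ = 2.2550×0.93728×0.22882 + 0.34857×0.97347×0.77494 = 0.483626 + 0.262955 = 0.746581.
Q̄ = (S_0/π) × [bracket] = (2718/π) × 0.746581 = 645.92 W/m².
— Configuration B (ϕ=+80.2°):
cos h₀ = −tan(+80.2°) tan(+13.227°) = -1.3608 ≤ −1 ⇒ polar day, h₀ = π.
Bracket: h₀ sin ϕ sin δ + cos ϕ cos δ sin h₀ = 3.1416×0.98541×0.22882 + 0.17021×0.97347×0.00000 = 0.708373 + 0.000000 = 0.708373.
Q̄ = (S_0/π) × [bracket] = (2718/π) × 0.708373 = 612.86 W/m².
Ratio Q̄_A / Q̄_B = 645.92 / 612.86 = 1.054.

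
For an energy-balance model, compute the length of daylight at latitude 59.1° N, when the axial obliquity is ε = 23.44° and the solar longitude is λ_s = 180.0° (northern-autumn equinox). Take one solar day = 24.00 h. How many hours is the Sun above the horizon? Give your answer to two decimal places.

12.00 h

Solar declination: sin δ = sin ε · sin λ_s = sin 23.44° × sin 180.0° = 0.00000, so δ = +0.000°.
cos H₀ = −tan φ · tan δ = −tan(+59.1°) × tan(+0.000°) = -0.0000, so H₀ = 1.5708 rad = 90.00°.
Daylight = 2H₀/(2π) × 24.00 h = (1.5708/π) × 24.00 = 12.00 h.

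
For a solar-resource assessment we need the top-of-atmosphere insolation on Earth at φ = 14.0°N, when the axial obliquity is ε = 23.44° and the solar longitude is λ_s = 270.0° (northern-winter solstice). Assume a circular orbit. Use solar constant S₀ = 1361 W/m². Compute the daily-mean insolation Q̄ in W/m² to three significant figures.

Solar declination: sin δ = sin ε · sin λ_s = sin 23.44° × sin 270.0° = -0.39779, so δ = -23.440°.
cos H₀ = −tan(+14.0°) tan(-23.440°) = 0.1081, H₀ = 1.4625 rad.
Bracket: H₀ sin φ sin δ + cos φ cos δ sin H₀ = 1.4625×0.24192×-0.39779 + 0.97030×0.91748×0.99414 = -0.140741 + 0.885014 = 0.744273.
Q̄ = (S₀/π) × [bracket] = (1361/π) × 0.744273 = 322.4 W/m².

Q̄ ≈ 322 W/m²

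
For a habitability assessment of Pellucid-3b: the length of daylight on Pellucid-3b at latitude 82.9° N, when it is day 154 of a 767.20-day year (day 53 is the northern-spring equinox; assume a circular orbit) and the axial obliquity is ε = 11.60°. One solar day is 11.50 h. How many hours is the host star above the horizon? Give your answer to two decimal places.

Solar longitude: L_s = 360° × (154 − 53)/767.20 = 47.393°.
sin δ = sin 11.60° × sin 47.393° = 0.14800, so δ = +8.511°.
Sunrise equation: cos h₀ = −tan ϕ · tan δ = -1.2014 ≤ −1, so the host star never sets (polar day) and h₀ = π.
Daylight = 2h₀/(2π) × 11.50 h = (3.1416/π) × 11.50 = 11.50 h.

11.50 h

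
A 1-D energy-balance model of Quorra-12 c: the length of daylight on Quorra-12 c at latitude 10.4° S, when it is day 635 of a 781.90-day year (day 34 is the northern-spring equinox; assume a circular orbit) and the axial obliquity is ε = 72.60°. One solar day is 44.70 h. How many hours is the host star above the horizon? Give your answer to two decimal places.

30.55 h

Solar longitude: λ_s = 360° × (635 − 34)/781.90 = 276.711°.
sin δ = sin 72.60° × sin 276.711° = -0.94770, so δ = -71.388°.
cos H₀ = −tan φ · tan δ = −tan(-10.4°) × tan(-71.388°) = -0.5450, so H₀ = 2.1472 rad = 123.02°.
Daylight = 2H₀/(2π) × 44.70 h = (2.1472/π) × 44.70 = 30.55 h.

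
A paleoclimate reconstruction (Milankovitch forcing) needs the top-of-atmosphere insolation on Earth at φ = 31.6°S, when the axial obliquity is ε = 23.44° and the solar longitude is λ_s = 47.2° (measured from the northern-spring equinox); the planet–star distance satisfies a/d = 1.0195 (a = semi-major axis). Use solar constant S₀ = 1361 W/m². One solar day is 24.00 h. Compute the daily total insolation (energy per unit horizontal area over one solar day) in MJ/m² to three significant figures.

22.9 MJ/m²

Solar declination: sin δ = sin ε · sin λ_s = sin 23.44° × sin 47.2° = 0.29187, so δ = +16.970°.
cos H₀ = −tan(-31.6°) tan(+16.970°) = 0.1877, H₀ = 1.3819 rad.
Bracket: H₀ sin φ sin δ + cos φ cos δ sin H₀ = 1.3819×-0.52399×0.29187 + 0.85173×0.95646×0.98222 = -0.211344 + 0.800161 = 0.588817.
Inverse-square distance factor (a/d)² = 1.0195² = 1.039380.
Q̄ = (S₀/π) × 1.039380 × [bracket] = (1361/π) × 1.039380 × 0.588817 = 265.13 W/m².
Daily total = Q̄ × 24.00 h × 3600 s/h = 265.13 × 24.00 × 3600 / 10⁶ = 22.91 MJ/m².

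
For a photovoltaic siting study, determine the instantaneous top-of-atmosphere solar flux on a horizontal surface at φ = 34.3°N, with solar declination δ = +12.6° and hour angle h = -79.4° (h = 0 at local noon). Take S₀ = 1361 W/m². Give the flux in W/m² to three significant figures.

cos θ_z = sin φ sin δ + cos φ cos δ cos h = 0.122929 + 0.148302 = 0.271231.
Flux = S₀ · cos θ_z = 1361 × 0.271231 = 369.1 W/m².

369 W/m²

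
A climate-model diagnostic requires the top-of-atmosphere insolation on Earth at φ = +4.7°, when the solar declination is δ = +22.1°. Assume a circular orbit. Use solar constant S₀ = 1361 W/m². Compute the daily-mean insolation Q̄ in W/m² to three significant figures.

Q̄ ≈ 421 W/m²

cos H₀ = −tan(+4.7°) tan(+22.100°) = -0.0334, H₀ = 1.6042 rad.
Bracket: H₀ sin φ sin δ + cos φ cos δ sin H₀ = 1.6042×0.08194×0.37622 + 0.99664×0.92653×0.99944 = 0.049453 + 0.922900 = 0.972353.
Q̄ = (S₀/π) × [bracket] = (1361/π) × 0.972353 = 421.2 W/m².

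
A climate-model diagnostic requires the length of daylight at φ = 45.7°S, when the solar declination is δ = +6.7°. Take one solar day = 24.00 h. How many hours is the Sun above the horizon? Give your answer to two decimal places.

cos H₀ = −tan φ · tan δ = −tan(-45.7°) × tan(+6.700°) = 0.1204, so H₀ = 1.4501 rad = 83.09°.
Daylight = 2H₀/(2π) × 24.00 h = (1.4501/π) × 24.00 = 11.08 h.

11.08 h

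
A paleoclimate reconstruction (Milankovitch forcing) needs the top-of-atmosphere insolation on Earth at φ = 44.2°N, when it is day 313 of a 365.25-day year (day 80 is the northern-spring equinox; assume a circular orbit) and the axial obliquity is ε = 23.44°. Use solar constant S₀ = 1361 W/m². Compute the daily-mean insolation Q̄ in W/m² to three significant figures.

Solar longitude: λ_s = 360° × (313 − 80)/365.25 = 229.651°.
sin δ = sin 23.44° × sin 229.651° = -0.30316, so δ = -17.648°.
cos H₀ = −tan(+44.2°) tan(-17.648°) = 0.3094, H₀ = 1.2563 rad.
Bracket: H₀ sin φ sin δ + cos φ cos δ sin H₀ = 1.2563×0.69717×-0.30316 + 0.71691×0.95294×0.95094 = -0.265524 + 0.649656 = 0.384132.
Q̄ = (S₀/π) × [bracket] = (1361/π) × 0.384132 = 166.4 W/m².

Q̄ ≈ 166 W/m²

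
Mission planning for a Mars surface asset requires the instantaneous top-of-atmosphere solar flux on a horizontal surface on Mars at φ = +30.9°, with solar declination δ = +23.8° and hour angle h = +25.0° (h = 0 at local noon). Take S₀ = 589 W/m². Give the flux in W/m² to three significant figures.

cos θ_z = sin φ sin δ + cos φ cos δ cos h = 0.207237 + 0.711538 = 0.918775.
Flux = S₀ · cos θ_z = 589 × 0.918775 = 541.2 W/m².

541 W/m²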